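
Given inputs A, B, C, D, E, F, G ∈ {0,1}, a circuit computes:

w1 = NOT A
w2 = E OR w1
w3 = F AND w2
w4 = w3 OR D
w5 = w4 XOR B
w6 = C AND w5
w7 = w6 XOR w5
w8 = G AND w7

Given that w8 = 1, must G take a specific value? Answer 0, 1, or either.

1

w8 = G AND w7 must be 1, so both G = 1 and w7 = 1.
w7 = w6 XOR w5 must be 1, so w6 and w5 differ.
Every assignment with w8 = 1 has G = 1; there are 16 such assignment(s).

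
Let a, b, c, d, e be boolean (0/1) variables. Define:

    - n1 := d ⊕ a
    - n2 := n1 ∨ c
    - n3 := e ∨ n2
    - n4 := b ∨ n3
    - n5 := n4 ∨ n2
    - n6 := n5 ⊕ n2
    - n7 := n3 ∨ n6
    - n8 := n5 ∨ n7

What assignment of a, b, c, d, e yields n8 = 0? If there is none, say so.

Check with a=1, b=0, c=0, d=1, e=0:
n1 = d ⊕ a = 1 ⊕ 1 = 0
n2 = n1 ∨ c = 0 ∨ 0 = 0
n3 = e ∨ n2 = 0 ∨ 0 = 0
n4 = b ∨ n3 = 0 ∨ 0 = 0
n5 = n4 ∨ n2 = 0 ∨ 0 = 0
n6 = n5 ⊕ n2 = 0 ⊕ 0 = 0
n7 = n3 ∨ n6 = 0 ∨ 0 = 0
n8 = n5 ∨ n7 = 0 ∨ 0 = 0
So n8 = 0 as required.

a=1, b=0, c=0, d=1, e=0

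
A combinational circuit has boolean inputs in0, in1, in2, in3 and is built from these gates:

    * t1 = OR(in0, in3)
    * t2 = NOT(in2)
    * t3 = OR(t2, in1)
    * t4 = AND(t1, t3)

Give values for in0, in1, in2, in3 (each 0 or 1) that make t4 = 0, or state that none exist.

t4 = AND(t1, t3) must be 0, so at least one of t1, t3 is 0.
Check with in0=0 in1=1 in2=1 in3=0:
t1 = OR(in0, in3) = OR(0, 0) = 0
t2 = NOT(in2) = NOT 1 = 0
t3 = OR(t2, in1) = OR(0, 1) = 1
t4 = AND(t1, t3) = AND(0, 1) = 0
So t4 = 0 as required.

in0=0 in1=1 in2=1 in3=0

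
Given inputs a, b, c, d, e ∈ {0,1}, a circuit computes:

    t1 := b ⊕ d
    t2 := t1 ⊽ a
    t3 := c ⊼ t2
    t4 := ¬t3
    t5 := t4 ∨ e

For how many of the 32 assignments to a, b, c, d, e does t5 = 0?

t5 = t4 ∨ e must be 0, so both t4 = 0 and e = 0.
Enumerating the 32 input combinations, 14 give t5 = 0 and 18 give t5 = 1.

14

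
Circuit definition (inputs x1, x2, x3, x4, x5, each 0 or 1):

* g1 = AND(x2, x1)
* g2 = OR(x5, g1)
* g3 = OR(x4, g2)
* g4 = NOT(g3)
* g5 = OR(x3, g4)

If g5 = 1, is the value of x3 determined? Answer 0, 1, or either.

either

Both values of x3 occur among assignments with g5 = 1:
  x3=0: x1=0, x2=0, x3=0, x4=0, x5=0
  x3=1: x1=0, x2=0, x3=1, x4=0, x5=0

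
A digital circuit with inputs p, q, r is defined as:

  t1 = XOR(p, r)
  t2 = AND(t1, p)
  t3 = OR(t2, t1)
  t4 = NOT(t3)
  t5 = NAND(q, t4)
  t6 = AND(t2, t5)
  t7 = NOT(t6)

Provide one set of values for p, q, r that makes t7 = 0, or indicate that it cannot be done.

p=1, q=0, r=0

Check with p=1, q=0, r=0:
t1 = XOR(p, r) = XOR(1, 0) = 1
t2 = AND(t1, p) = AND(1, 1) = 1
t3 = OR(t2, t1) = OR(1, 1) = 1
t4 = NOT(t3) = NOT 1 = 0
t5 = NAND(q, t4) = NAND(0, 0) = 1
t6 = AND(t2, t5) = AND(1, 1) = 1
t7 = NOT(t6) = NOT 1 = 0
So t7 = 0 as required.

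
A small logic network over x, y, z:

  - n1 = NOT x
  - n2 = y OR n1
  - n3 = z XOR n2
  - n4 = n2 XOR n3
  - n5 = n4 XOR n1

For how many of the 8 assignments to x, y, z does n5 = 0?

n5 = n4 XOR n1 must be 0, so n4 and n1 are equal.
Satisfying assignments:
  x=0, y=0, z=1
  x=0, y=1, z=1
  x=1, y=0, z=0
  x=1, y=1, z=0

4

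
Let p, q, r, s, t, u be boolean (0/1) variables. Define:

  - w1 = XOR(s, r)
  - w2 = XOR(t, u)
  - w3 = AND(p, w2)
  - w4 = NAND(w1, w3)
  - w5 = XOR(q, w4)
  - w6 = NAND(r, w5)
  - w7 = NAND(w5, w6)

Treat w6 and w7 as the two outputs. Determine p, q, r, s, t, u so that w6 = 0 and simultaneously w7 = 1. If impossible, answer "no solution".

Check with p=0, q=0, r=1, s=1, t=1, u=1:
w1 = XOR(s, r) = XOR(1, 1) = 0
w2 = XOR(t, u) = XOR(1, 1) = 0
w3 = AND(p, w2) = AND(0, 0) = 0
w4 = NAND(w1, w3) = NAND(0, 0) = 1
w5 = XOR(q, w4) = XOR(0, 1) = 1
w6 = NAND(r, w5) = NAND(1, 1) = 0
w7 = NAND(w5, w6) = NAND(1, 0) = 1
So w6 = 0 and w7 = 1.

p=0, q=0, r=1, s=1, t=1, u=1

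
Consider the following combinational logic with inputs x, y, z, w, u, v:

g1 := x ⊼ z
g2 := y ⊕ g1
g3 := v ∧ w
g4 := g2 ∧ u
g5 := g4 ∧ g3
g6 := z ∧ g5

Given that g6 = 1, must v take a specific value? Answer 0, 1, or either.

g6 = z ∧ g5 must be 1, so both z = 1 and g5 = 1.
g5 = g4 ∧ g3 must be 1, so both g4 = 1 and g3 = 1.
g4 = g2 ∧ u must be 1, so both g2 = 1 and u = 1.
Every assignment with g6 = 1 has v = 1; there are 2 such assignment(s).
  x=0, y=0, z=1, w=1, u=1, v=1
  x=1, y=1, z=1, w=1, u=1, v=1

1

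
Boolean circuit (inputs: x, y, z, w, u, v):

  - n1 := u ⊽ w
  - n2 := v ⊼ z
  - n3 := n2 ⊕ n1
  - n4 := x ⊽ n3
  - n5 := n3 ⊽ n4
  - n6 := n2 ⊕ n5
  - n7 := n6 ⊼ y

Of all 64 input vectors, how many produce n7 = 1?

40

n7 = n6 ⊼ y must be 1, so at least one of n6, y is 0.
Enumerating the 64 input combinations, 40 give n7 = 1 and 24 give n7 = 0.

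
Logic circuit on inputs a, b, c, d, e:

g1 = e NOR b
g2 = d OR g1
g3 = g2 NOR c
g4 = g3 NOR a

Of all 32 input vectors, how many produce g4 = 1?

13

g4 = g3 NOR a must be 1, so both g3 = 0 and a = 0.
g3 = g2 NOR c must be 0, so at least one of g2, c is 1.
Enumerating the 32 input combinations, 13 give g4 = 1 and 19 give g4 = 0.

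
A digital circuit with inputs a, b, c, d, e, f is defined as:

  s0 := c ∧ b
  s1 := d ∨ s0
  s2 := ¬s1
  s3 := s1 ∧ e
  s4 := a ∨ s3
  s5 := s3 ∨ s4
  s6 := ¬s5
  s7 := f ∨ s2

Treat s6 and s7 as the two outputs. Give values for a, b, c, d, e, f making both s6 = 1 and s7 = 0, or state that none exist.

a=0 b=1 c=1 d=0 e=0 f=0

Check with a=0 b=1 c=1 d=0 e=0 f=0:
s0 = c ∧ b = 1 ∧ 1 = 1
s1 = d ∨ s0 = 0 ∨ 1 = 1
s2 = ¬s1 = ¬1 = 0
s3 = s1 ∧ e = 1 ∧ 0 = 0
s4 = a ∨ s3 = 0 ∨ 0 = 0
s5 = s3 ∨ s4 = 0 ∨ 0 = 0
s6 = ¬s5 = ¬0 = 1
s7 = f ∨ s2 = 0 ∨ 0 = 0
So s6 = 1 and s7 = 0.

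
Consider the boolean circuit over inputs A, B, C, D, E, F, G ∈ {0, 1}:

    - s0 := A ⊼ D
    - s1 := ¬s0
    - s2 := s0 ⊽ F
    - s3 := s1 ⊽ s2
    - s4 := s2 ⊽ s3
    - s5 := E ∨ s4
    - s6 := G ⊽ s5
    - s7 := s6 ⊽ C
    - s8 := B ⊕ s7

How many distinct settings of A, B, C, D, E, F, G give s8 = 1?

s8 = B ⊕ s7 must be 1, so B and s7 differ.
Enumerating the 128 input combinations, 64 give s8 = 1 and 64 give s8 = 0.

64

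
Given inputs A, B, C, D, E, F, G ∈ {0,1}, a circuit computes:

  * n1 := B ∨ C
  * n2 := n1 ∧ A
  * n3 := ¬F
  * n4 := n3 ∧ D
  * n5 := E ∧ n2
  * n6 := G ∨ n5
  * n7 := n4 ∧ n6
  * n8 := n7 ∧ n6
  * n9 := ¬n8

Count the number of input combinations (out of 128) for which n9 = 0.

19

n9 = ¬n8 must be 0, so n8 = 1.
n8 = n7 ∧ n6 must be 1, so both n7 = 1 and n6 = 1.
n7 = n4 ∧ n6 must be 1, so both n4 = 1 and n6 = 1.
Enumerating the 128 input combinations, 19 give n9 = 0 and 109 give n9 = 1.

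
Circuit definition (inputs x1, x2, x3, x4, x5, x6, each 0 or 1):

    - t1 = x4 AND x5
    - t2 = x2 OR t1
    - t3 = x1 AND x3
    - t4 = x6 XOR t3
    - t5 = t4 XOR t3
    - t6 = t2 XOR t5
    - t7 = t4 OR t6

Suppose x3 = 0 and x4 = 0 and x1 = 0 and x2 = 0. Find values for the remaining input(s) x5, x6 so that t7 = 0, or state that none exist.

t7 = t4 OR t6 must be 0, so both t4 = 0 and t6 = 0.
t4 = x6 XOR t3 must be 0, so x6 and t3 are equal.
Check with x3 = 0 and x4 = 0 and x1 = 0 and x2 = 0 and x5=0, x6=0:
t1 = x4 AND x5 = 0 AND 0 = 0
t2 = x2 OR t1 = 0 OR 0 = 0
t3 = x1 AND x3 = 0 AND 0 = 0
t4 = x6 XOR t3 = 0 XOR 0 = 0
t5 = t4 XOR t3 = 0 XOR 0 = 0
t6 = t2 XOR t5 = 0 XOR 0 = 0
t7 = t4 OR t6 = 0 OR 0 = 0
So t7 = 0.

x5=0, x6=0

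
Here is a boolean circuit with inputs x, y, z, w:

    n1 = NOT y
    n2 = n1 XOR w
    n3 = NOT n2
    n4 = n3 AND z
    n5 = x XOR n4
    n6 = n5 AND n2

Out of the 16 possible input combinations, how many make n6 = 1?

n6 = n5 AND n2 must be 1, so both n5 = 1 and n2 = 1.
n5 = x XOR n4 must be 1, so x and n4 differ.
n2 = n1 XOR w must be 1, so n1 and w differ.
Satisfying assignments:
  x=1, y=0, z=0, w=0
  x=1, y=0, z=1, w=0
  x=1, y=1, z=0, w=1
  x=1, y=1, z=1, w=1

4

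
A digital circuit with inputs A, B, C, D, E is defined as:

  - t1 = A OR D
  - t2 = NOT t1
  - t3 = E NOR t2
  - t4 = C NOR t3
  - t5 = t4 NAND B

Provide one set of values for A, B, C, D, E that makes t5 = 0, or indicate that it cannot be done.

t5 = t4 NAND B must be 0, so both t4 = 1 and B = 1.
Check with A=0 B=1 C=0 D=0 E=0:
t1 = A OR D = 0 OR 0 = 0
t2 = NOT t1 = NOT 0 = 1
t3 = E NOR t2 = 0 NOR 1 = 0
t4 = C NOR t3 = 0 NOR 0 = 1
t5 = t4 NAND B = 1 NAND 1 = 0
So t5 = 0 as required.

A=0 B=1 C=0 D=0 E=0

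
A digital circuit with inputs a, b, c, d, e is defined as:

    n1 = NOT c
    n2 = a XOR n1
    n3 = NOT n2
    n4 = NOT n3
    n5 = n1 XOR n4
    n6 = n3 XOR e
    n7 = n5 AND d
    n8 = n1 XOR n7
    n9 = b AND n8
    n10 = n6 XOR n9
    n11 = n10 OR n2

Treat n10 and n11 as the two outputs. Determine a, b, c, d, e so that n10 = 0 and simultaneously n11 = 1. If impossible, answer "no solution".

a=0, b=0, c=0, d=1, e=0

Check with a=0, b=0, c=0, d=1, e=0:
n1 = NOT c = NOT 0 = 1
n2 = a XOR n1 = 0 XOR 1 = 1
n3 = NOT n2 = NOT 1 = 0
n4 = NOT n3 = NOT 0 = 1
n5 = n1 XOR n4 = 1 XOR 1 = 0
n6 = n3 XOR e = 0 XOR 0 = 0
n7 = n5 AND d = 0 AND 1 = 0
n8 = n1 XOR n7 = 1 XOR 0 = 1
n9 = b AND n8 = 0 AND 1 = 0
n10 = n6 XOR n9 = 0 XOR 0 = 0
n11 = n10 OR n2 = 0 OR 1 = 1
So n10 = 0 and n11 = 1.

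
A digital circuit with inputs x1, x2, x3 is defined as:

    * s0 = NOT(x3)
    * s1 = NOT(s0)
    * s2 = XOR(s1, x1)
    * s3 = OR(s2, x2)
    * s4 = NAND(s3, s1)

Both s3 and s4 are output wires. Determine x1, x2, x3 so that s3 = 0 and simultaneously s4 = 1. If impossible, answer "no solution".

x1=1, x2=0, x3=1

Check with x1=1, x2=0, x3=1:
s0 = NOT(x3) = NOT 1 = 0
s1 = NOT(s0) = NOT 0 = 1
s2 = XOR(s1, x1) = XOR(1, 1) = 0
s3 = OR(s2, x2) = OR(0, 0) = 0
s4 = NAND(s3, s1) = NAND(0, 1) = 1
So s3 = 0 and s4 = 1.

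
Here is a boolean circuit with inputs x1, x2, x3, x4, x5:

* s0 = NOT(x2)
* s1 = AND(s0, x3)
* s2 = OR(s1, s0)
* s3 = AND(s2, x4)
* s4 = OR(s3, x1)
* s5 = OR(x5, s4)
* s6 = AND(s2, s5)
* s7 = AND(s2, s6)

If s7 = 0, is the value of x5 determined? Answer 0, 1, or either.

either

Both values of x5 occur among assignments with s7 = 0:
  x5=0: x1=0, x2=0, x3=0, x4=0, x5=0
  x5=1: x1=0, x2=1, x3=0, x4=0, x5=1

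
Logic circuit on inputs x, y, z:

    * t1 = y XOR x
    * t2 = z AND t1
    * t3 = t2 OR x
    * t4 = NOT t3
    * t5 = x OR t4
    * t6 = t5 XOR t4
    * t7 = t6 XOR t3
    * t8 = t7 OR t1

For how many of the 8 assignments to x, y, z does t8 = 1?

4

t8 = t7 OR t1 must be 1, so at least one of t7, t1 is 1.
Satisfying assignments:
  x=0, y=1, z=0
  x=0, y=1, z=1
  x=1, y=0, z=0
  x=1, y=0, z=1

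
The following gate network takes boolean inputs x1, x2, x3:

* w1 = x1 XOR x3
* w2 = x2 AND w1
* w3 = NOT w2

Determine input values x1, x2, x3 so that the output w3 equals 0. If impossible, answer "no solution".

w3 = NOT w2 must be 0, so w2 = 1.
Check with x1=1 x2=1 x3=0:
w1 = x1 XOR x3 = 1 XOR 0 = 1
w2 = x2 AND w1 = 1 AND 1 = 1
w3 = NOT w2 = NOT 1 = 0
So w3 = 0 as required.

x1=1 x2=1 x3=0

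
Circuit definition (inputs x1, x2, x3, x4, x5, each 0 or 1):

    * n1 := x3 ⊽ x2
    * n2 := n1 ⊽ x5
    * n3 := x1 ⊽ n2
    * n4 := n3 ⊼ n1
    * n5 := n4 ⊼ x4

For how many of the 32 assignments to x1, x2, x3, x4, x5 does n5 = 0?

n5 = n4 ⊼ x4 must be 0, so both n4 = 1 and x4 = 1.
Enumerating the 32 input combinations, 14 give n5 = 0 and 18 give n5 = 1.

14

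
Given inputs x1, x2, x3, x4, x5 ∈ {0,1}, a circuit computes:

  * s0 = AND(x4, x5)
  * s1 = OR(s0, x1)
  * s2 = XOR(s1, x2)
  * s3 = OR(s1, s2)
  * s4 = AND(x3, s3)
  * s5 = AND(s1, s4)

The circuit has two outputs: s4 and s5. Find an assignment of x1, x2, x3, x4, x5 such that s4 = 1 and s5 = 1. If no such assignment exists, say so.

x1=0, x2=0, x3=1, x4=1, x5=1

Check with x1=0, x2=0, x3=1, x4=1, x5=1:
s0 = AND(x4, x5) = AND(1, 1) = 1
s1 = OR(s0, x1) = OR(1, 0) = 1
s2 = XOR(s1, x2) = XOR(1, 0) = 1
s3 = OR(s1, s2) = OR(1, 1) = 1
s4 = AND(x3, s3) = AND(1, 1) = 1
s5 = AND(s1, s4) = AND(1, 1) = 1
So s4 = 1 and s5 = 1.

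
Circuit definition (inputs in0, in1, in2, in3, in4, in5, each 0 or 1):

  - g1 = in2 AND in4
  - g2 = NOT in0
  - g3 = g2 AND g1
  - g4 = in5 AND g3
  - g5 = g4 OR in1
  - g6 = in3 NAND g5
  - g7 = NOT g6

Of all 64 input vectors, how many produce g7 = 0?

47

g7 = NOT g6 must be 0, so g6 = 1.
Enumerating the 64 input combinations, 47 give g7 = 0 and 17 give g7 = 1.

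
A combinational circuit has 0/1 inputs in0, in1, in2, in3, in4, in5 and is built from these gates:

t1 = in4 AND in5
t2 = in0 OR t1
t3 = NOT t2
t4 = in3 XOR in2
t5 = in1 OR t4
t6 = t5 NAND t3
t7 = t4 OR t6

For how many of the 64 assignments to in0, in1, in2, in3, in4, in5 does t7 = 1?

58

t7 = t4 OR t6 must be 1, so at least one of t4, t6 is 1.
Enumerating the 64 input combinations, 58 give t7 = 1 and 6 give t7 = 0.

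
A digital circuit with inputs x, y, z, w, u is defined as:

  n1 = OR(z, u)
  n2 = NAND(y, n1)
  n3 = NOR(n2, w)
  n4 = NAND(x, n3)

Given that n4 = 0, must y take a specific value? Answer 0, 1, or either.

n4 = NAND(x, n3) must be 0, so both x = 1 and n3 = 1.
n3 = NOR(n2, w) must be 1, so both n2 = 0 and w = 0.
n2 = NAND(y, n1) must be 0, so both y = 1 and n1 = 1.
Every assignment with n4 = 0 has y = 1; there are 3 such assignment(s).
  x=1, y=1, z=0, w=0, u=1
  x=1, y=1, z=1, w=0, u=0
  x=1, y=1, z=1, w=0, u=1

1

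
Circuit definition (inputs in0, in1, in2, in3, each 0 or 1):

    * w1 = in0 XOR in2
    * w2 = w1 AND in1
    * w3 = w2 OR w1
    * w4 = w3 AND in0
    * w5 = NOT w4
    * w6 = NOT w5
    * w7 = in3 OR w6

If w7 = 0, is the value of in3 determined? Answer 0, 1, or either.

w7 = in3 OR w6 must be 0, so both in3 = 0 and w6 = 0.
w6 = NOT w5 must be 0, so w5 = 1.
Every assignment with w7 = 0 has in3 = 0; there are 6 such assignment(s).

0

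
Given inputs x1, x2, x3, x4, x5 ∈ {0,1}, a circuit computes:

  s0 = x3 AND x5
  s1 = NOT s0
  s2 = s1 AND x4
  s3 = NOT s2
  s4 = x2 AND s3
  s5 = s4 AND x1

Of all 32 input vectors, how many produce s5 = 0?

27

s5 = s4 AND x1 must be 0, so at least one of s4, x1 is 0.
Enumerating the 32 input combinations, 27 give s5 = 0 and 5 give s5 = 1.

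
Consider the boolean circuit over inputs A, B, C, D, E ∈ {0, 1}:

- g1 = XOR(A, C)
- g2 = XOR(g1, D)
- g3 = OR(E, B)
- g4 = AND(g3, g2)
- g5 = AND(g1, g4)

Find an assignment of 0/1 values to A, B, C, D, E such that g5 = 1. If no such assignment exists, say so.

A=1, B=1, C=0, D=0, E=1

Check with A=1, B=1, C=0, D=0, E=1:
g1 = XOR(A, C) = XOR(1, 0) = 1
g2 = XOR(g1, D) = XOR(1, 0) = 1
g3 = OR(E, B) = OR(1, 1) = 1
g4 = AND(g3, g2) = AND(1, 1) = 1
g5 = AND(g1, g4) = AND(1, 1) = 1
So g5 = 1 as required.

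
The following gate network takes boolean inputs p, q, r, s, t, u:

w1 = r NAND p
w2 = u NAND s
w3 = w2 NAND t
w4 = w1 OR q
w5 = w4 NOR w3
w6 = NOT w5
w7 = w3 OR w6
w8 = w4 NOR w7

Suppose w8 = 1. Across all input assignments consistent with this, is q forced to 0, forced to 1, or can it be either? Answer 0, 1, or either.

w8 = w4 NOR w7 must be 1, so both w4 = 0 and w7 = 0.
w4 = w1 OR q must be 0, so both w1 = 0 and q = 0.
Every assignment with w8 = 1 has q = 0; there are 3 such assignment(s).
  p=1, q=0, r=1, s=0, t=1, u=0
  p=1, q=0, r=1, s=0, t=1, u=1
  p=1, q=0, r=1, s=1, t=1, u=0

0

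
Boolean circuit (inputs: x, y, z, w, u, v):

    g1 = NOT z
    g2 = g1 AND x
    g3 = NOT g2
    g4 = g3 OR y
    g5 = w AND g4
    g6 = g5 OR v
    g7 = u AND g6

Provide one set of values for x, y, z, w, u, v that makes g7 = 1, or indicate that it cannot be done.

x=1, y=0, z=1, w=0, u=1, v=1

g7 = u AND g6 must be 1, so both u = 1 and g6 = 1.
g6 = g5 OR v must be 1, so at least one of g5, v is 1.
Check with x=1, y=0, z=1, w=0, u=1, v=1:
g1 = NOT z = NOT 1 = 0
g2 = g1 AND x = 0 AND 1 = 0
g3 = NOT g2 = NOT 0 = 1
g4 = g3 OR y = 1 OR 0 = 1
g5 = w AND g4 = 0 AND 1 = 0
g6 = g5 OR v = 0 OR 1 = 1
g7 = u AND g6 = 1 AND 1 = 1
So g7 = 1 as required.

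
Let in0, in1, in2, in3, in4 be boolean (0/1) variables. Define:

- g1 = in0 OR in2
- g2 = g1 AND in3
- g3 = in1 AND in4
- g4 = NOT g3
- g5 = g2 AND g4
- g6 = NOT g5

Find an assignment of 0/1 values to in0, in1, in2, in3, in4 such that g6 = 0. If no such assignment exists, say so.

g6 = NOT g5 must be 0, so g5 = 1.
Check with in0=1, in1=0, in2=0, in3=1, in4=1:
g1 = in0 OR in2 = 1 OR 0 = 1
g2 = g1 AND in3 = 1 AND 1 = 1
g3 = in1 AND in4 = 0 AND 1 = 0
g4 = NOT g3 = NOT 0 = 1
g5 = g2 AND g4 = 1 AND 1 = 1
g6 = NOT g5 = NOT 1 = 0
So g6 = 0 as required.

in0=1, in1=0, in2=0, in3=1, in4=1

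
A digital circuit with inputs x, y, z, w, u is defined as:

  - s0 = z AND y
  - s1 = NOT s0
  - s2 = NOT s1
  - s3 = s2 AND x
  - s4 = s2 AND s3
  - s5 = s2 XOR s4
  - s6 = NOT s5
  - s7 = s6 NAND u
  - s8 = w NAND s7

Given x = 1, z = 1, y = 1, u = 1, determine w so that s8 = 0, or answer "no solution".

With x = 1, z = 1, y = 1, u = 1 fixed, none of the 2 settings of w give s8 = 0.
For example, with w=1:
s0 = z AND y = 1 AND 1 = 1
s1 = NOT s0 = NOT 1 = 0
s2 = NOT s1 = NOT 0 = 1
s3 = s2 AND x = 1 AND 1 = 1
s4 = s2 AND s3 = 1 AND 1 = 1
s5 = s2 XOR s4 = 1 XOR 1 = 0
s6 = NOT s5 = NOT 0 = 1
s7 = s6 NAND u = 1 NAND 1 = 0
s8 = w NAND s7 = 1 NAND 0 = 1
giving s8 = 1 ≠ 0.

no solution exists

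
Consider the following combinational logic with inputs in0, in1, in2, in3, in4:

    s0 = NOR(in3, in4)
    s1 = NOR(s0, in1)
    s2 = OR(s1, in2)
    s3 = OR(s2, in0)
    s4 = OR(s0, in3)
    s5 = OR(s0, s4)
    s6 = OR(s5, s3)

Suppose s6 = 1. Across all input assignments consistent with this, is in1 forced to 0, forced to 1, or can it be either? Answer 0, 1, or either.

either

Both values of in1 occur among assignments with s6 = 1:
  in1=0: in0=0, in1=0, in2=0, in3=0, in4=0
  in1=1: in0=0, in1=1, in2=0, in3=0, in4=0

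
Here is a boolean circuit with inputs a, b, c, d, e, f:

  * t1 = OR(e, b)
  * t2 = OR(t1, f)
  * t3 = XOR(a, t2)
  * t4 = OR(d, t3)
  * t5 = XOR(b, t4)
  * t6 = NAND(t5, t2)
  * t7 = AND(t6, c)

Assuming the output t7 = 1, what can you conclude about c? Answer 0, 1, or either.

t7 = AND(t6, c) must be 1, so both t6 = 1 and c = 1.
Every assignment with t7 = 1 has c = 1; there are 19 such assignment(s).

1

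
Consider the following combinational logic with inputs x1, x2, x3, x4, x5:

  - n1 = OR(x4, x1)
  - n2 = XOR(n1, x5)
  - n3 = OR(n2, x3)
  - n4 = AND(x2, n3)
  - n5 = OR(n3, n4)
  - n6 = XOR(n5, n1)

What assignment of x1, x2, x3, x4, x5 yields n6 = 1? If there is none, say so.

x1=0 x2=0 x3=1 x4=0 x5=1

n6 = XOR(n5, n1) must be 1, so n5 and n1 differ.
Check with x1=0 x2=0 x3=1 x4=0 x5=1:
n1 = OR(x4, x1) = OR(0, 0) = 0
n2 = XOR(n1, x5) = XOR(0, 1) = 1
n3 = OR(n2, x3) = OR(1, 1) = 1
n4 = AND(x2, n3) = AND(0, 1) = 0
n5 = OR(n3, n4) = OR(1, 0) = 1
n6 = XOR(n5, n1) = XOR(1, 0) = 1
So n6 = 1 as required.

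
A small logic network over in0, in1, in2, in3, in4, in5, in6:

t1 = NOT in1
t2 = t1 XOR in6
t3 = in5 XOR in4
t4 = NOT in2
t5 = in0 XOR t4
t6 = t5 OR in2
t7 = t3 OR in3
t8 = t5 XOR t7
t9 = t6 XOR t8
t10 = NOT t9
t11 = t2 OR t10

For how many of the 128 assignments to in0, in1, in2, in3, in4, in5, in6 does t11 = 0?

t11 = t2 OR t10 must be 0, so both t2 = 0 and t10 = 0.
Enumerating the 128 input combinations, 40 give t11 = 0 and 88 give t11 = 1.

40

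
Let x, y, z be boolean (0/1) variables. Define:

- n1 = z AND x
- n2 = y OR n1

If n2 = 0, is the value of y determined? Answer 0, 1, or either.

n2 = y OR n1 must be 0, so both y = 0 and n1 = 0.
Every assignment with n2 = 0 has y = 0; there are 3 such assignment(s).
  x=0, y=0, z=0
  x=0, y=0, z=1
  x=1, y=0, z=0

0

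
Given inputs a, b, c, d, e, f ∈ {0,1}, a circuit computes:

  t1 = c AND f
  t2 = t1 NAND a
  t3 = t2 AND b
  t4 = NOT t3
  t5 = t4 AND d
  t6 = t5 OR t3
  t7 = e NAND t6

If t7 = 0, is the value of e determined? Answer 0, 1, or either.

t7 = e NAND t6 must be 0, so both e = 1 and t6 = 1.
t6 = t5 OR t3 must be 1, so at least one of t5, t3 is 1.
Every assignment with t7 = 0 has e = 1; there are 23 such assignment(s).

1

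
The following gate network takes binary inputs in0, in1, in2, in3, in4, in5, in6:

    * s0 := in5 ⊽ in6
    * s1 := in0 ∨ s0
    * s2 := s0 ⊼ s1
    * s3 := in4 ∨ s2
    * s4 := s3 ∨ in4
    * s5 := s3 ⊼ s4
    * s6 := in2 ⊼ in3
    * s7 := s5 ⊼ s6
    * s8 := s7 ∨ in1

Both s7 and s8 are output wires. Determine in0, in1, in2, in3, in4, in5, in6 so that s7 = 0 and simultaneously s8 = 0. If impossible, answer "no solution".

in0=1, in1=0, in2=1, in3=0, in4=0, in5=0, in6=0

Check with in0=1, in1=0, in2=1, in3=0, in4=0, in5=0, in6=0:
s0 = in5 ⊽ in6 = 0 ⊽ 0 = 1
s1 = in0 ∨ s0 = 1 ∨ 1 = 1
s2 = s0 ⊼ s1 = 1 ⊼ 1 = 0
s3 = in4 ∨ s2 = 0 ∨ 0 = 0
s4 = s3 ∨ in4 = 0 ∨ 0 = 0
s5 = s3 ⊼ s4 = 0 ⊼ 0 = 1
s6 = in2 ⊼ in3 = 1 ⊼ 0 = 1
s7 = s5 ⊼ s6 = 1 ⊼ 1 = 0
s8 = s7 ∨ in1 = 0 ∨ 0 = 0
So s7 = 0 and s8 = 0.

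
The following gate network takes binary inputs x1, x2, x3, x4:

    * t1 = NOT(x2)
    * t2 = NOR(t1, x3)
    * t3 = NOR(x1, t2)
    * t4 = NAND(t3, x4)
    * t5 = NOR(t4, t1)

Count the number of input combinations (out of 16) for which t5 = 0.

t5 = NOR(t4, t1) must be 0, so at least one of t4, t1 is 1.
Enumerating the 16 input combinations, 15 give t5 = 0 and 1 give t5 = 1.

15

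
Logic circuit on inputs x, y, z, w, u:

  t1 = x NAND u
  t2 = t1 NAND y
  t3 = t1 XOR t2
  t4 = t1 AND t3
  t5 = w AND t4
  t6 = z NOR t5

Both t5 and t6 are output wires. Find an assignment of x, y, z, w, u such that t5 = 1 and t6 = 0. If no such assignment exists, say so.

x=0, y=1, z=1, w=1, u=1

Check with x=0, y=1, z=1, w=1, u=1:
t1 = x NAND u = 0 NAND 1 = 1
t2 = t1 NAND y = 1 NAND 1 = 0
t3 = t1 XOR t2 = 1 XOR 0 = 1
t4 = t1 AND t3 = 1 AND 1 = 1
t5 = w AND t4 = 1 AND 1 = 1
t6 = z NOR t5 = 1 NOR 1 = 0
So t5 = 1 and t6 = 0.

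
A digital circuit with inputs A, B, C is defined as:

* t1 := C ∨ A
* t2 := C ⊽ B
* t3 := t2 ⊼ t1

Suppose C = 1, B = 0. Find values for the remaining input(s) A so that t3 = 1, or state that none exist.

t3 = t2 ⊼ t1 must be 1, so at least one of t2, t1 is 0.
Check with C = 1, B = 0 and A=1:
t1 = C ∨ A = 1 ∨ 1 = 1
t2 = C ⊽ B = 1 ⊽ 0 = 0
t3 = t2 ⊼ t1 = 0 ⊼ 1 = 1
So t3 = 1.

A=1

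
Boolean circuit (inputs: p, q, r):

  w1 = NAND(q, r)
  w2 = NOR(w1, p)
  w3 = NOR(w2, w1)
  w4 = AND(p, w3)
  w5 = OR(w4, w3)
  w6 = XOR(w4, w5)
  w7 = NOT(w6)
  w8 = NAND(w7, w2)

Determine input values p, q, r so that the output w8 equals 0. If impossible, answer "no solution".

w8 = NAND(w7, w2) must be 0, so both w7 = 1 and w2 = 1.
w7 = NOT(w6) must be 1, so w6 = 0.
w2 = NOR(w1, p) must be 1, so both w1 = 0 and p = 0.
Check with p=0 q=1 r=1:
w1 = NAND(q, r) = NAND(1, 1) = 0
w2 = NOR(w1, p) = NOR(0, 0) = 1
w3 = NOR(w2, w1) = NOR(1, 0) = 0
w4 = AND(p, w3) = AND(0, 0) = 0
w5 = OR(w4, w3) = OR(0, 0) = 0
w6 = XOR(w4, w5) = XOR(0, 0) = 0
w7 = NOT(w6) = NOT 0 = 1
w8 = NAND(w7, w2) = NAND(1, 1) = 0
So w8 = 0 as required.

p=0 q=1 r=1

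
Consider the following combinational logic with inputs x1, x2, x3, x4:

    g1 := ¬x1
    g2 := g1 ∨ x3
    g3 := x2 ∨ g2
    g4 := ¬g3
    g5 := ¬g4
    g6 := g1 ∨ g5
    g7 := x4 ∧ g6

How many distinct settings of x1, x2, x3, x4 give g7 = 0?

g7 = x4 ∧ g6 must be 0, so at least one of x4, g6 is 0.
Enumerating the 16 input combinations, 9 give g7 = 0 and 7 give g7 = 1.

9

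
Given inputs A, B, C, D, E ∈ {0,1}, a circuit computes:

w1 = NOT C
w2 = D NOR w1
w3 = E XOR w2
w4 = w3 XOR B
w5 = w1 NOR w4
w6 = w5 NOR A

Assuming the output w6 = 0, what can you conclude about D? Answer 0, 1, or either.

Both values of D occur among assignments with w6 = 0:
  D=0: A=0, B=0, C=1, D=0, E=1
  D=1: A=0, B=0, C=1, D=1, E=0

either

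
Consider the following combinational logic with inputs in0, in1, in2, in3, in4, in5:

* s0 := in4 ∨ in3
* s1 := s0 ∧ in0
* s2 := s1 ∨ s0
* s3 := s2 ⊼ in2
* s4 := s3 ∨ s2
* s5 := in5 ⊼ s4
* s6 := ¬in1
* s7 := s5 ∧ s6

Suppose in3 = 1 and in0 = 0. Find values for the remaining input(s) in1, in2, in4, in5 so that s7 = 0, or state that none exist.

Check with in3 = 1 and in0 = 0 and in1=1, in2=0, in4=1, in5=0:
s0 = in4 ∨ in3 = 1 ∨ 1 = 1
s1 = s0 ∧ in0 = 1 ∧ 0 = 0
s2 = s1 ∨ s0 = 0 ∨ 1 = 1
s3 = s2 ⊼ in2 = 1 ⊼ 0 = 1
s4 = s3 ∨ s2 = 1 ∨ 1 = 1
s5 = in5 ⊼ s4 = 0 ⊼ 1 = 1
s6 = ¬in1 = ¬1 = 0
s7 = s5 ∧ s6 = 1 ∧ 0 = 0
So s7 = 0.

in1=1 in2=0 in4=1 in5=0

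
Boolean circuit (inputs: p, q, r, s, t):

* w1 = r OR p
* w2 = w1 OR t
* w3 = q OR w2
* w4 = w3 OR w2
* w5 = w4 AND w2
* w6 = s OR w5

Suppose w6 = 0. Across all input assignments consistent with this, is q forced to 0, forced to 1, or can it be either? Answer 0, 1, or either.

Both values of q occur among assignments with w6 = 0:
  q=0: p=0, q=0, r=0, s=0, t=0
  q=1: p=0, q=1, r=0, s=0, t=0

either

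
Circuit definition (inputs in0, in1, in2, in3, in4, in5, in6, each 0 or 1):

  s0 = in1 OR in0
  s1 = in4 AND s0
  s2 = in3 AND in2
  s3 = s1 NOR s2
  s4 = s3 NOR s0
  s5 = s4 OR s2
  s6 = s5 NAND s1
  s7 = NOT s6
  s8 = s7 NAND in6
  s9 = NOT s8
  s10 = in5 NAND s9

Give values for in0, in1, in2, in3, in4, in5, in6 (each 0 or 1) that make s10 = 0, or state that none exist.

in0=0, in1=1, in2=1, in3=1, in4=1, in5=1, in6=1

s10 = in5 NAND s9 must be 0, so both in5 = 1 and s9 = 1.
s9 = NOT s8 must be 1, so s8 = 0.
s8 = s7 NAND in6 must be 0, so both s7 = 1 and in6 = 1.
Check with in0=0, in1=1, in2=1, in3=1, in4=1, in5=1, in6=1:
s0 = in1 OR in0 = 1 OR 0 = 1
s1 = in4 AND s0 = 1 AND 1 = 1
s2 = in3 AND in2 = 1 AND 1 = 1
s3 = s1 NOR s2 = 1 NOR 1 = 0
s4 = s3 NOR s0 = 0 NOR 1 = 0
s5 = s4 OR s2 = 0 OR 1 = 1
s6 = s5 NAND s1 = 1 NAND 1 = 0
s7 = NOT s6 = NOT 0 = 1
s8 = s7 NAND in6 = 1 NAND 1 = 0
s9 = NOT s8 = NOT 0 = 1
s10 = in5 NAND s9 = 1 NAND 1 = 0
So s10 = 0 as required.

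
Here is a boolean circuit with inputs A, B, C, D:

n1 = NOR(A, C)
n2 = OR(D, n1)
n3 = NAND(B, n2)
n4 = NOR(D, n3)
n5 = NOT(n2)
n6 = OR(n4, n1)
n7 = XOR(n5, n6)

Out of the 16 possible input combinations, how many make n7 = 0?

6

n7 = XOR(n5, n6) must be 0, so n5 and n6 are equal.
Enumerating the 16 input combinations, 6 give n7 = 0 and 10 give n7 = 1.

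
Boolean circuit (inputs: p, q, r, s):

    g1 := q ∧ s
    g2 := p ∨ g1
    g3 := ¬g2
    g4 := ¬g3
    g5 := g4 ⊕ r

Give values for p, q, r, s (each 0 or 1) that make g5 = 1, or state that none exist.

g5 = g4 ⊕ r must be 1, so g4 and r differ.
Check with p=1 q=1 r=0 s=0:
g1 = q ∧ s = 1 ∧ 0 = 0
g2 = p ∨ g1 = 1 ∨ 0 = 1
g3 = ¬g2 = ¬1 = 0
g4 = ¬g3 = ¬0 = 1
g5 = g4 ⊕ r = 1 ⊕ 0 = 1
So g5 = 1 as required.

p=1 q=1 r=0 s=0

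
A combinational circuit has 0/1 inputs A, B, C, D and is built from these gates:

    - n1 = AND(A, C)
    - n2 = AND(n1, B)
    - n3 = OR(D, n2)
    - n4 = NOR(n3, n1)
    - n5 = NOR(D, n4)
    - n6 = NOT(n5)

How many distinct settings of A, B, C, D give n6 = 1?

14

n6 = NOT(n5) must be 1, so n5 = 0.
Enumerating the 16 input combinations, 14 give n6 = 1 and 2 give n6 = 0.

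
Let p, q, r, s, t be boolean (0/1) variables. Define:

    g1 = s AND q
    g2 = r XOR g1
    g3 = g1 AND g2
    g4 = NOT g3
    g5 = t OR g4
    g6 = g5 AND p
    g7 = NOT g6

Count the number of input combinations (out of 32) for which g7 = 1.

g7 = NOT g6 must be 1, so g6 = 0.
Enumerating the 32 input combinations, 17 give g7 = 1 and 15 give g7 = 0.

17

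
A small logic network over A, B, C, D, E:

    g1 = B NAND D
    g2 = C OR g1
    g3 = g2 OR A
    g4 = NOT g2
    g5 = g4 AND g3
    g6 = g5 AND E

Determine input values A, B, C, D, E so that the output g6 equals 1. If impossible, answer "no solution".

A=1, B=1, C=0, D=1, E=1

Check with A=1, B=1, C=0, D=1, E=1:
g1 = B NAND D = 1 NAND 1 = 0
g2 = C OR g1 = 0 OR 0 = 0
g3 = g2 OR A = 0 OR 1 = 1
g4 = NOT g2 = NOT 0 = 1
g5 = g4 AND g3 = 1 AND 1 = 1
g6 = g5 AND E = 1 AND 1 = 1
So g6 = 1 as required.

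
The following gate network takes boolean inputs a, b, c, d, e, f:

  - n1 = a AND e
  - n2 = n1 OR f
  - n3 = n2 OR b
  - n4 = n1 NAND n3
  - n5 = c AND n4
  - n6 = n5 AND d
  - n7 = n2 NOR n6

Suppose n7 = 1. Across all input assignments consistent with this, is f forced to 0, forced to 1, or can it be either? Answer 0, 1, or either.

n7 = n2 NOR n6 must be 1, so both n2 = 0 and n6 = 0.
n2 = n1 OR f must be 0, so both n1 = 0 and f = 0.
Every assignment with n7 = 1 has f = 0; there are 18 such assignment(s).

0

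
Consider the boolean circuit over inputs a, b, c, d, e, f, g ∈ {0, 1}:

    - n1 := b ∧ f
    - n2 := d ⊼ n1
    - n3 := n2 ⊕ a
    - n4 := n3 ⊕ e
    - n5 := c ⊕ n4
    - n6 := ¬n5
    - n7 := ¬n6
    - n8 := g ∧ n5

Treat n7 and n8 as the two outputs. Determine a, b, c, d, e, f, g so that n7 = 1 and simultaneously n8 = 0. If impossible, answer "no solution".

Check with a=1, b=1, c=0, d=1, e=0, f=1, g=0:
n1 = b ∧ f = 1 ∧ 1 = 1
n2 = d ⊼ n1 = 1 ⊼ 1 = 0
n3 = n2 ⊕ a = 0 ⊕ 1 = 1
n4 = n3 ⊕ e = 1 ⊕ 0 = 1
n5 = c ⊕ n4 = 0 ⊕ 1 = 1
n6 = ¬n5 = ¬1 = 0
n7 = ¬n6 = ¬0 = 1
n8 = g ∧ n5 = 0 ∧ 1 = 0
So n7 = 1 and n8 = 0.

a=1, b=1, c=0, d=1, e=0, f=1, g=0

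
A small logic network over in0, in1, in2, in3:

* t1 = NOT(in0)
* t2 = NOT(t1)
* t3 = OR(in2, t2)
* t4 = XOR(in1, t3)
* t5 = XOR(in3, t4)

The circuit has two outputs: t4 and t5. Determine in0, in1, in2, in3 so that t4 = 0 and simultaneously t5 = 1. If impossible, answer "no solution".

in0=1, in1=1, in2=1, in3=1

Check with in0=1, in1=1, in2=1, in3=1:
t1 = NOT(in0) = NOT 1 = 0
t2 = NOT(t1) = NOT 0 = 1
t3 = OR(in2, t2) = OR(1, 1) = 1
t4 = XOR(in1, t3) = XOR(1, 1) = 0
t5 = XOR(in3, t4) = XOR(1, 0) = 1
So t4 = 0 and t5 = 1.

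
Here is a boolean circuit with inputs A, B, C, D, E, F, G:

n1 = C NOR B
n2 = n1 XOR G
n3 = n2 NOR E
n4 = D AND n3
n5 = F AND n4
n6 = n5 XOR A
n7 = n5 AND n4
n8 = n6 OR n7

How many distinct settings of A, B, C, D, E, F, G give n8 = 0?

n8 = n6 OR n7 must be 0, so both n6 = 0 and n7 = 0.
n6 = n5 XOR A must be 0, so n5 and A are equal.
Enumerating the 128 input combinations, 60 give n8 = 0 and 68 give n8 = 1.

60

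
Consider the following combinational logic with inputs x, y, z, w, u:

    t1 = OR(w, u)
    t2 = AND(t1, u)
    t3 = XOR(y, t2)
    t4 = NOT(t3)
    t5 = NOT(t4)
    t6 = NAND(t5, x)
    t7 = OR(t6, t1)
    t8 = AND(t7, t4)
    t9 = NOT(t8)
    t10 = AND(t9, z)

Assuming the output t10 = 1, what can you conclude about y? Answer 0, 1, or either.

Both values of y occur among assignments with t10 = 1:
  y=0: x=0, y=0, z=1, w=0, u=1
  y=1: x=0, y=1, z=1, w=0, u=0

either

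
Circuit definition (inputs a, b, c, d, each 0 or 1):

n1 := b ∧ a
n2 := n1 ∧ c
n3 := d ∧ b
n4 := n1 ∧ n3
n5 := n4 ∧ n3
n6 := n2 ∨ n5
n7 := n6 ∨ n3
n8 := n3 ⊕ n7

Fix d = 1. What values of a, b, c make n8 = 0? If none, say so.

a=1, b=1, c=0

Check with d = 1 and a=1, b=1, c=0:
n1 = b ∧ a = 1 ∧ 1 = 1
n2 = n1 ∧ c = 1 ∧ 0 = 0
n3 = d ∧ b = 1 ∧ 1 = 1
n4 = n1 ∧ n3 = 1 ∧ 1 = 1
n5 = n4 ∧ n3 = 1 ∧ 1 = 1
n6 = n2 ∨ n5 = 0 ∨ 1 = 1
n7 = n6 ∨ n3 = 1 ∨ 1 = 1
n8 = n3 ⊕ n7 = 1 ⊕ 1 = 0
So n8 = 0.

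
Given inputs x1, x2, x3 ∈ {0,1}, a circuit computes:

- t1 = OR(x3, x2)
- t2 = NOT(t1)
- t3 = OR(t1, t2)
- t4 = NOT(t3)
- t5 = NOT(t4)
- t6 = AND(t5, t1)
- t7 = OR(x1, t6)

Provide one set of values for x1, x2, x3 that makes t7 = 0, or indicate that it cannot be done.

x1=0, x2=0, x3=0

Check with x1=0, x2=0, x3=0:
t1 = OR(x3, x2) = OR(0, 0) = 0
t2 = NOT(t1) = NOT 0 = 1
t3 = OR(t1, t2) = OR(0, 1) = 1
t4 = NOT(t3) = NOT 1 = 0
t5 = NOT(t4) = NOT 0 = 1
t6 = AND(t5, t1) = AND(1, 0) = 0
t7 = OR(x1, t6) = OR(0, 0) = 0
So t7 = 0 as required.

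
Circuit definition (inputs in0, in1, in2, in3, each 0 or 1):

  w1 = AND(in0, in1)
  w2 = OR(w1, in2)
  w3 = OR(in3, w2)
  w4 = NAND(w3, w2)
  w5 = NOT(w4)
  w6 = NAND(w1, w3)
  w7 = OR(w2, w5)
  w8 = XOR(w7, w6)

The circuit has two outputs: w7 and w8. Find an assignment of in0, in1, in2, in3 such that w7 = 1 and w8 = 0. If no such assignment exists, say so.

in0=0, in1=0, in2=1, in3=0

Check with in0=0, in1=0, in2=1, in3=0:
w1 = AND(in0, in1) = AND(0, 0) = 0
w2 = OR(w1, in2) = OR(0, 1) = 1
w3 = OR(in3, w2) = OR(0, 1) = 1
w4 = NAND(w3, w2) = NAND(1, 1) = 0
w5 = NOT(w4) = NOT 0 = 1
w6 = NAND(w1, w3) = NAND(0, 1) = 1
w7 = OR(w2, w5) = OR(1, 1) = 1
w8 = XOR(w7, w6) = XOR(1, 1) = 0
So w7 = 1 and w8 = 0.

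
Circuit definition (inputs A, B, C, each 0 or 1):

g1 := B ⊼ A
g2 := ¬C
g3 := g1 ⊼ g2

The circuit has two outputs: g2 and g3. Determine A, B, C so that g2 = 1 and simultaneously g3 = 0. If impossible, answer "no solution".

A=0, B=0, C=0

Check with A=0, B=0, C=0:
g1 = B ⊼ A = 0 ⊼ 0 = 1
g2 = ¬C = ¬0 = 1
g3 = g1 ⊼ g2 = 1 ⊼ 1 = 0
So g2 = 1 and g3 = 0.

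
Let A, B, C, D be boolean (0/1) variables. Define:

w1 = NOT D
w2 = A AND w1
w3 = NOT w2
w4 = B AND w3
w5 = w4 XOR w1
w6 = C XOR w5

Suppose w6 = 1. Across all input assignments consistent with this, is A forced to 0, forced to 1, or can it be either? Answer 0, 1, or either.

either

Both values of A occur among assignments with w6 = 1:
  A=0: A=0, B=0, C=0, D=0
  A=1: A=1, B=0, C=0, D=0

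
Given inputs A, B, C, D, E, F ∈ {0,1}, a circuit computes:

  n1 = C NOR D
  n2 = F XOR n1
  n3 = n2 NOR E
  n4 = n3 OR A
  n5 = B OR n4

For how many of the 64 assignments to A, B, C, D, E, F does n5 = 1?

52

n5 = B OR n4 must be 1, so at least one of B, n4 is 1.
Enumerating the 64 input combinations, 52 give n5 = 1 and 12 give n5 = 0.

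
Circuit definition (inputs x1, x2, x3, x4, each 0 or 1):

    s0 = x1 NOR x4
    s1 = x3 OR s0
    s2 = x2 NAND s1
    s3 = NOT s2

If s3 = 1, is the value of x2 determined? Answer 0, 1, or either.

1

s3 = NOT s2 must be 1, so s2 = 0.
s2 = x2 NAND s1 must be 0, so both x2 = 1 and s1 = 1.
s1 = x3 OR s0 must be 1, so at least one of x3, s0 is 1.
Every assignment with s3 = 1 has x2 = 1; there are 5 such assignment(s).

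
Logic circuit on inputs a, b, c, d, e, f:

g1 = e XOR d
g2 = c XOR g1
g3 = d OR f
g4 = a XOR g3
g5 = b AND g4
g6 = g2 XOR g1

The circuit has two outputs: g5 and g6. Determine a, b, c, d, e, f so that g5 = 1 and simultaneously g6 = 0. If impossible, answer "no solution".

Check with a=1 b=1 c=0 d=0 e=1 f=0:
g1 = e XOR d = 1 XOR 0 = 1
g2 = c XOR g1 = 0 XOR 1 = 1
g3 = d OR f = 0 OR 0 = 0
g4 = a XOR g3 = 1 XOR 0 = 1
g5 = b AND g4 = 1 AND 1 = 1
g6 = g2 XOR g1 = 1 XOR 1 = 0
So g5 = 1 and g6 = 0.

a=1 b=1 c=0 d=0 e=1 f=0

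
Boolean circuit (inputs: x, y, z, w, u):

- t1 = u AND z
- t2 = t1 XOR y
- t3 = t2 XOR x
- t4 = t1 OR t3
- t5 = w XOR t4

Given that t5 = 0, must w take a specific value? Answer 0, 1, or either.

either

Both values of w occur among assignments with t5 = 0:
  w=0: x=0, y=0, z=0, w=0, u=0
  w=1: x=0, y=0, z=1, w=1, u=1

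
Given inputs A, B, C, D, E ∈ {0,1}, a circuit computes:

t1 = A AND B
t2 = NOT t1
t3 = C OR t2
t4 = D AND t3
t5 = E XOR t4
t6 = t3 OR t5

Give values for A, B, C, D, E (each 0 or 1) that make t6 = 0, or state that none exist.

t6 = t3 OR t5 must be 0, so both t3 = 0 and t5 = 0.
t3 = C OR t2 must be 0, so both C = 0 and t2 = 0.
t5 = E XOR t4 must be 0, so E and t4 are equal.
Check with A=1, B=1, C=0, D=0, E=0:
t1 = A AND B = 1 AND 1 = 1
t2 = NOT t1 = NOT 1 = 0
t3 = C OR t2 = 0 OR 0 = 0
t4 = D AND t3 = 0 AND 0 = 0
t5 = E XOR t4 = 0 XOR 0 = 0
t6 = t3 OR t5 = 0 OR 0 = 0
So t6 = 0 as required.

A=1, B=1, C=0, D=0, E=0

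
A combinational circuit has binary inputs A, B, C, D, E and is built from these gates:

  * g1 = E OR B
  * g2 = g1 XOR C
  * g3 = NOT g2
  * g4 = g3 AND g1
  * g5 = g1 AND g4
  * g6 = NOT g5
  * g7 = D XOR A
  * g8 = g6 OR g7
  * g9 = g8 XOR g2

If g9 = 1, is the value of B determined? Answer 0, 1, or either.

Both values of B occur among assignments with g9 = 1:
  B=0: A=0, B=0, C=0, D=0, E=0
  B=1: A=0, B=1, C=1, D=1, E=0

either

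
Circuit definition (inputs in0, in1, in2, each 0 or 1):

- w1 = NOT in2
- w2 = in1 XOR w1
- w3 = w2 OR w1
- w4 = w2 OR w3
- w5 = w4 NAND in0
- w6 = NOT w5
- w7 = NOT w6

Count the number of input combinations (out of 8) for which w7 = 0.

w7 = NOT w6 must be 0, so w6 = 1.
w6 = NOT w5 must be 1, so w5 = 0.
w5 = w4 NAND in0 must be 0, so both w4 = 1 and in0 = 1.
Satisfying assignments:
  in0=1, in1=0, in2=0
  in0=1, in1=1, in2=0
  in0=1, in1=1, in2=1

3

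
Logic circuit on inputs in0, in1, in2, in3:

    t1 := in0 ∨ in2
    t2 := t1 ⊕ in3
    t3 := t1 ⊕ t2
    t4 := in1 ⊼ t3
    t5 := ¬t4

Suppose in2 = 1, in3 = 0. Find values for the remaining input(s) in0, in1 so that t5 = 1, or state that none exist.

no solution exists

With in2 = 1, in3 = 0 fixed, none of the 4 settings of in0, in1 give t5 = 1.
For example, with in0=0, in1=0:
t1 = in0 ∨ in2 = 0 ∨ 1 = 1
t2 = t1 ⊕ in3 = 1 ⊕ 0 = 1
t3 = t1 ⊕ t2 = 1 ⊕ 1 = 0
t4 = in1 ⊼ t3 = 0 ⊼ 0 = 1
t5 = ¬t4 = ¬1 = 0
giving t5 = 0 ≠ 1.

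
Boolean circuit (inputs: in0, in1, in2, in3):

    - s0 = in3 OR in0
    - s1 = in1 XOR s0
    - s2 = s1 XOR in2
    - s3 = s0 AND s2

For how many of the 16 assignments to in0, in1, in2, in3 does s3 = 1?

6

s3 = s0 AND s2 must be 1, so both s0 = 1 and s2 = 1.
s0 = in3 OR in0 must be 1, so at least one of in3, in0 is 1.
Satisfying assignments:
  in0=0, in1=0, in2=0, in3=1
  in0=0, in1=1, in2=1, in3=1
  in0=1, in1=0, in2=0, in3=0
  in0=1, in1=0, in2=0, in3=1
  in0=1, in1=1, in2=1, in3=0
  in0=1, in1=1, in2=1, in3=1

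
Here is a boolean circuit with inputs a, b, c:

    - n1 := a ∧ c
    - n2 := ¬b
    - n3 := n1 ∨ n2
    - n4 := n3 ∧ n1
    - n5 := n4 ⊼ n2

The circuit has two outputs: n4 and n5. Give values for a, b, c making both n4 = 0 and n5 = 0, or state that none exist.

no solution exists

Across all 8 input combinations, none give both n4 = 0 and n5 = 0.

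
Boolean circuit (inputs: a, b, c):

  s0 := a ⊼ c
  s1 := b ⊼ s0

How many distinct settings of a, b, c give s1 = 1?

s1 = b ⊼ s0 must be 1, so at least one of b, s0 is 0.
Satisfying assignments:
  a=0, b=0, c=0
  a=0, b=0, c=1
  a=1, b=0, c=0
  a=1, b=0, c=1
  a=1, b=1, c=1

5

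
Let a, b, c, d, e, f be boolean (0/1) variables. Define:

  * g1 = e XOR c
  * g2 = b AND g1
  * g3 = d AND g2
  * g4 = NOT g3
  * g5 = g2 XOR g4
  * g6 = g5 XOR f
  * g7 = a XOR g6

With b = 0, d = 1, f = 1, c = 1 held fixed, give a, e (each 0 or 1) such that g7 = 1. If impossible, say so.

a=1 e=1

g7 = a XOR g6 must be 1, so a and g6 differ.
Check with b = 0, d = 1, f = 1, c = 1 and a=1, e=1:
g1 = e XOR c = 1 XOR 1 = 0
g2 = b AND g1 = 0 AND 0 = 0
g3 = d AND g2 = 1 AND 0 = 0
g4 = NOT g3 = NOT 0 = 1
g5 = g2 XOR g4 = 0 XOR 1 = 1
g6 = g5 XOR f = 1 XOR 1 = 0
g7 = a XOR g6 = 1 XOR 0 = 1
So g7 = 1.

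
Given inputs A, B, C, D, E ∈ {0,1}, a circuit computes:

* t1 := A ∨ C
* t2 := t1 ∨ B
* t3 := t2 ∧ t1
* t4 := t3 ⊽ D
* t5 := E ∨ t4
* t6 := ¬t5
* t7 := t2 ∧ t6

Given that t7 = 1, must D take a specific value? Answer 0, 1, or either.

Both values of D occur among assignments with t7 = 1:
  D=0: A=0, B=0, C=1, D=0, E=0
  D=1: A=0, B=0, C=1, D=1, E=0

either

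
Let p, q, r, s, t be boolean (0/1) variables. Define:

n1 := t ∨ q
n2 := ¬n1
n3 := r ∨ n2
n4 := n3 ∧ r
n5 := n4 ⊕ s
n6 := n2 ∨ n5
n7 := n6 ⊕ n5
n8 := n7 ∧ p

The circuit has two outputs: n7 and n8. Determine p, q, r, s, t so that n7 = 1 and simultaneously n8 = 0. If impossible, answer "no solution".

p=0, q=0, r=0, s=0, t=0

Check with p=0, q=0, r=0, s=0, t=0:
n1 = t ∨ q = 0 ∨ 0 = 0
n2 = ¬n1 = ¬0 = 1
n3 = r ∨ n2 = 0 ∨ 1 = 1
n4 = n3 ∧ r = 1 ∧ 0 = 0
n5 = n4 ⊕ s = 0 ⊕ 0 = 0
n6 = n2 ∨ n5 = 1 ∨ 0 = 1
n7 = n6 ⊕ n5 = 1 ⊕ 0 = 1
n8 = n7 ∧ p = 1 ∧ 0 = 0
So n7 = 1 and n8 = 0.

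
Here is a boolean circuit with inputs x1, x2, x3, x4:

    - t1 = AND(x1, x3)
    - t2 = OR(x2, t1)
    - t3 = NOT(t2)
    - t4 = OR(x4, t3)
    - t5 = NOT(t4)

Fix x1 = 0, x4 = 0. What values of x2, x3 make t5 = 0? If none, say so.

t5 = NOT(t4) must be 0, so t4 = 1.
t4 = OR(x4, t3) must be 1, so at least one of x4, t3 is 1.
Check with x1 = 0, x4 = 0 and x2=0, x3=1:
t1 = AND(x1, x3) = AND(0, 1) = 0
t2 = OR(x2, t1) = OR(0, 0) = 0
t3 = NOT(t2) = NOT 0 = 1
t4 = OR(x4, t3) = OR(0, 1) = 1
t5 = NOT(t4) = NOT 1 = 0
So t5 = 0.

x2=0, x3=1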